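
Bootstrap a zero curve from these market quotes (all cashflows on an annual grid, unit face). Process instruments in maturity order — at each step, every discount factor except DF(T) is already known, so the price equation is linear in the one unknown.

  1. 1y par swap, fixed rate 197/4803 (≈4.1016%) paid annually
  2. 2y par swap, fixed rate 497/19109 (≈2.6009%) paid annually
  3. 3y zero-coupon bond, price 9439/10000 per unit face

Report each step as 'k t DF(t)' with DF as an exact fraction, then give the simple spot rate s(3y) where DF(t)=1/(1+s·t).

1 1 4803/5000
2 2 9503/10000
3 3 9439/10000
s(3y) = (1/(9439/10000) − 1)/(3) = 187/9439 ≈ 1.9811%

step 1 [1y] swap r/1=197/4803: DF=(1 − 197/4803·(0))/(1+197/4803) = 4803/5000 ≈ 0.960600
step 2 [2y] swap r/1=497/19109: DF=(1 − 497/19109·(0.960600))/(1+497/19109) = 9503/10000 ≈ 0.950300
step 3 [3y] zero: DF = P = 9439/10000 ≈ 0.943900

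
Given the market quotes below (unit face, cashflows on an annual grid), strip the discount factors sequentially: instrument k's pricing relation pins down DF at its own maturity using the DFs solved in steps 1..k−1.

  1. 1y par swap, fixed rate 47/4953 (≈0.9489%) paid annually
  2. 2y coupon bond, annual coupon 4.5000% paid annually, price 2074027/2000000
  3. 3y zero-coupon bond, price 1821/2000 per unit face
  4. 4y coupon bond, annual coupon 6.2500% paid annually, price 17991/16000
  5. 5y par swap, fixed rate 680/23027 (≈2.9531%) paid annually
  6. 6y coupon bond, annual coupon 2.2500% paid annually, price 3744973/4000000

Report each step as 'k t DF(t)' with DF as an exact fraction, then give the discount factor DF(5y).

1 1 4953/5000
2 2 9497/10000
3 3 1821/2000
4 4 4453/5000
5 5 108/125
6 6 8143/10000
DF(5y) = 108/125 ≈ 0.864000

step 1 [1y] swap r/1=47/4953: DF=(1 − 47/4953·(0))/(1+47/4953) = 4953/5000 ≈ 0.990600
step 2 [2y] bond c/1=9/200: DF=(2074027/2000000 − 9/200·(0.990600))/(1+9/200) = 9497/10000 ≈ 0.949700
step 3 [3y] zero: DF = P = 1821/2000 ≈ 0.910500
step 4 [4y] bond c/1=1/16: DF=(17991/16000 − 1/16·(0.990600+0.949700+0.910500))/(1+1/16) = 4453/5000 ≈ 0.890600
step 5 [5y] swap r/1=680/23027: DF=(1 − 680/23027·(0.990600+0.949700+0.910500+0.890600))/(1+680/23027) = 108/125 ≈ 0.864000
step 6 [6y] bond c/1=9/400: DF=(3744973/4000000 − 9/400·(0.990600+0.949700+0.910500+0.890600+0.864000))/(1+9/400) = 8143/10000 ≈ 0.814300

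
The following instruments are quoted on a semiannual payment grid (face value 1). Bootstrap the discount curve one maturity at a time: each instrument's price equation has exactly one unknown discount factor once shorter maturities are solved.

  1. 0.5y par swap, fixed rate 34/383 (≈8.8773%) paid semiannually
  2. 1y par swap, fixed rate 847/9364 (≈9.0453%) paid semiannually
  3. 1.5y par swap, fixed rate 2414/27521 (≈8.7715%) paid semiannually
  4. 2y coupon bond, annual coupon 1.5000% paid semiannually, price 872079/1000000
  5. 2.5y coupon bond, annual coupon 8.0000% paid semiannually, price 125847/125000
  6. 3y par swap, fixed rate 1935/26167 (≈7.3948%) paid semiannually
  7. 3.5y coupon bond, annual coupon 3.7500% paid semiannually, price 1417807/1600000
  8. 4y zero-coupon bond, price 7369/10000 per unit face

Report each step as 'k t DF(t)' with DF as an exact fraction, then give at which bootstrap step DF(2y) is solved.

step 1 [0.5y] swap r/2=17/383: DF=(1 − 17/383·(0))/(1+17/383) = 383/400 ≈ 0.957500
step 2 [1y] swap r/2=847/18728: DF=(1 − 847/18728·(0.957500))/(1+847/18728) = 9153/10000 ≈ 0.915300
step 3 [1.5y] swap r/2=1207/27521: DF=(1 − 1207/27521·(0.957500+0.915300))/(1+1207/27521) = 8793/10000 ≈ 0.879300
step 4 [2y] bond c/2=3/400: DF=(872079/1000000 − 3/400·(0.957500+0.915300+0.879300))/(1+3/400) = 8451/10000 ≈ 0.845100
step 5 [2.5y] bond c/2=1/25: DF=(125847/125000 − 1/25·(0.957500+0.915300+0.879300+0.845100))/(1+1/25) = 8297/10000 ≈ 0.829700
step 6 [3y] swap r/2=1935/52334: DF=(1 − 1935/52334·(0.957500+0.915300+0.879300+0.845100+0.829700))/(1+1935/52334) = 1613/2000 ≈ 0.806500
step 7 [3.5y] bond c/2=3/160: DF=(1417807/1600000 − 3/160·(0.957500+0.915300+0.879300+0.845100+0.829700+0.806500))/(1+3/160) = 1547/2000 ≈ 0.773500
step 8 [4y] zero: DF = P = 7369/10000 ≈ 0.736900

1 1/2 383/400
2 1 9153/10000
3 3/2 8793/10000
4 2 8451/10000
5 5/2 8297/10000
6 3 1613/2000
7 7/2 1547/2000
8 4 7369/10000
DF(2y) is solved at step 4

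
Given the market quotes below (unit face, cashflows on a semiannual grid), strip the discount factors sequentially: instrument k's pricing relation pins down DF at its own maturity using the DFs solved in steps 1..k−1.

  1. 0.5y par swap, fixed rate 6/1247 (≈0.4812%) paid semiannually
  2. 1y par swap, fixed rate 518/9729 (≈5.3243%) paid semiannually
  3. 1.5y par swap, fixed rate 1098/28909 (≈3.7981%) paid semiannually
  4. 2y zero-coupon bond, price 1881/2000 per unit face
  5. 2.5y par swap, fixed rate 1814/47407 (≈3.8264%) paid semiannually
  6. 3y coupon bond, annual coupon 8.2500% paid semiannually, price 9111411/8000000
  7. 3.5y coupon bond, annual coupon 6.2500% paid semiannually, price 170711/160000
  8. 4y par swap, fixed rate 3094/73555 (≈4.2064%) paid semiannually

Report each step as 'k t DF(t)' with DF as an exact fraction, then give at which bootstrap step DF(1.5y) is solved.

1 1/2 1247/1250
2 1 4741/5000
3 3/2 9451/10000
4 2 1881/2000
5 5/2 9093/10000
6 3 453/500
7 7/2 1727/2000
8 4 8453/10000
DF(1.5y) is solved at step 3

step 1 [0.5y] swap r/2=3/1247: DF=(1 − 3/1247·(0))/(1+3/1247) = 1247/1250 ≈ 0.997600
step 2 [1y] swap r/2=259/9729: DF=(1 − 259/9729·(0.997600))/(1+259/9729) = 4741/5000 ≈ 0.948200
step 3 [1.5y] swap r/2=549/28909: DF=(1 − 549/28909·(0.997600+0.948200))/(1+549/28909) = 9451/10000 ≈ 0.945100
step 4 [2y] zero: DF = P = 1881/2000 ≈ 0.940500
step 5 [2.5y] swap r/2=907/47407: DF=(1 − 907/47407·(0.997600+0.948200+0.945100+0.940500))/(1+907/47407) = 9093/10000 ≈ 0.909300
step 6 [3y] bond c/2=33/800: DF=(9111411/8000000 − 33/800·(0.997600+0.948200+0.945100+0.940500+0.909300))/(1+33/800) = 453/500 ≈ 0.906000
step 7 [3.5y] bond c/2=1/32: DF=(170711/160000 − 1/32·(0.997600+0.948200+0.945100+0.940500+0.909300+0.906000))/(1+1/32) = 1727/2000 ≈ 0.863500
step 8 [4y] swap r/2=1547/73555: DF=(1 − 1547/73555·(0.997600+0.948200+0.945100+0.940500+0.909300+0.906000+0.863500))/(1+1547/73555) = 8453/10000 ≈ 0.845300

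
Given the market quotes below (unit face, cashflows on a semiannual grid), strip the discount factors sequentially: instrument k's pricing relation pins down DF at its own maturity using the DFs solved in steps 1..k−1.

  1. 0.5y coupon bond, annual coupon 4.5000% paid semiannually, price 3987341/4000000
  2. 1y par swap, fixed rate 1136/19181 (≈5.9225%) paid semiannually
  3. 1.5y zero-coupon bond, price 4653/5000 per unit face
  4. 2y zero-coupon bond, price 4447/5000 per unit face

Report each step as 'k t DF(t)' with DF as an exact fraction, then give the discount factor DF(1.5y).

step 1 [0.5y] bond c/2=9/400: DF=(3987341/4000000 − 9/400·(0))/(1+9/400) = 9749/10000 ≈ 0.974900
step 2 [1y] swap r/2=568/19181: DF=(1 − 568/19181·(0.974900))/(1+568/19181) = 1179/1250 ≈ 0.943200
step 3 [1.5y] zero: DF = P = 4653/5000 ≈ 0.930600
step 4 [2y] zero: DF = P = 4447/5000 ≈ 0.889400

1 1/2 9749/10000
2 1 1179/1250
3 3/2 4653/5000
4 2 4447/5000
DF(1.5y) = 4653/5000 ≈ 0.930600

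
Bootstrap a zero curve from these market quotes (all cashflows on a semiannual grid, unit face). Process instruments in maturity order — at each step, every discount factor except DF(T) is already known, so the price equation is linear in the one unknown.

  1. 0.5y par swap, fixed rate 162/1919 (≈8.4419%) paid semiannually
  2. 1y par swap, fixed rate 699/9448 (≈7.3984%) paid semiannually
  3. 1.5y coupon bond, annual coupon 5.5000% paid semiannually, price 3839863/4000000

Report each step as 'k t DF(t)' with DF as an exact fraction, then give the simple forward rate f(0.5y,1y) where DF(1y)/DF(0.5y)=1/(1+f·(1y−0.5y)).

1 1/2 1919/2000
2 1 9301/10000
3 3/2 8837/10000
f(0.5y,1y) = ((1919/2000)/(9301/10000) − 1)/(1/2) = 588/9301 ≈ 6.3219%

step 1 [0.5y] swap r/2=81/1919: DF=(1 − 81/1919·(0))/(1+81/1919) = 1919/2000 ≈ 0.959500
step 2 [1y] swap r/2=699/18896: DF=(1 − 699/18896·(0.959500))/(1+699/18896) = 9301/10000 ≈ 0.930100
step 3 [1.5y] bond c/2=11/400: DF=(3839863/4000000 − 11/400·(0.959500+0.930100))/(1+11/400) = 8837/10000 ≈ 0.883700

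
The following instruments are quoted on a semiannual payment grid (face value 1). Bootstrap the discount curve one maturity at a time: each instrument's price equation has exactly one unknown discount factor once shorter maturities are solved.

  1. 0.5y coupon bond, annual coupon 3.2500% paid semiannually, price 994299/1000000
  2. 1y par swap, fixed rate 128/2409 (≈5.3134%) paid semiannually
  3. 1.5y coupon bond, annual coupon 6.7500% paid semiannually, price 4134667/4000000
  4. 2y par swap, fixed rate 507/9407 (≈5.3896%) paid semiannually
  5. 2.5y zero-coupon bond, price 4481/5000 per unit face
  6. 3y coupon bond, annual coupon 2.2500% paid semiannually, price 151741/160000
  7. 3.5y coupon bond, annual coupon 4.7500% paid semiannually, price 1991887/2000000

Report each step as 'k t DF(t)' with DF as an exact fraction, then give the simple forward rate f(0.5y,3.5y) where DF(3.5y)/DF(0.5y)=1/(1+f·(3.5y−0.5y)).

1 1/2 1223/1250
2 1 593/625
3 3/2 937/1000
4 2 4493/5000
5 5/2 4481/5000
6 3 443/500
7 7/2 4221/5000
f(0.5y,3.5y) = ((1223/1250)/(4221/5000) − 1)/(3) = 671/12663 ≈ 5.2989%

step 1 [0.5y] bond c/2=13/800: DF=(994299/1000000 − 13/800·(0))/(1+13/800) = 1223/1250 ≈ 0.978400
step 2 [1y] swap r/2=64/2409: DF=(1 − 64/2409·(0.978400))/(1+64/2409) = 593/625 ≈ 0.948800
step 3 [1.5y] bond c/2=27/800: DF=(4134667/4000000 − 27/800·(0.978400+0.948800))/(1+27/800) = 937/1000 ≈ 0.937000
step 4 [2y] swap r/2=507/18814: DF=(1 − 507/18814·(0.978400+0.948800+0.937000))/(1+507/18814) = 4493/5000 ≈ 0.898600
step 5 [2.5y] zero: DF = P = 4481/5000 ≈ 0.896200
step 6 [3y] bond c/2=9/800: DF=(151741/160000 − 9/800·(0.978400+0.948800+0.937000+0.898600+0.896200))/(1+9/800) = 443/500 ≈ 0.886000
step 7 [3.5y] bond c/2=19/800: DF=(1991887/2000000 − 19/800·(0.978400+0.948800+0.937000+0.898600+0.896200+0.886000))/(1+19/800) = 4221/5000 ≈ 0.844200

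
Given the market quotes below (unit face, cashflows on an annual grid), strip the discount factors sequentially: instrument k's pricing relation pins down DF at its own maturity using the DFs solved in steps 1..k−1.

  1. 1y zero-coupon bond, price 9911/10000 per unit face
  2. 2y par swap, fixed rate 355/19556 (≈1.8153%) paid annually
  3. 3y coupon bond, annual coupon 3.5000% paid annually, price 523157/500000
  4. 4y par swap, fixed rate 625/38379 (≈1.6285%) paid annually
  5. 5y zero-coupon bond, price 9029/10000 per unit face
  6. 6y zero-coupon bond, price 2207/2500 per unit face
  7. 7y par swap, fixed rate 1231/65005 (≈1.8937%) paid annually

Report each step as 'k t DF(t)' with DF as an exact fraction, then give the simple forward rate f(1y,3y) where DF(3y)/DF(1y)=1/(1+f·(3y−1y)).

step 1 [1y] zero: DF = P = 9911/10000 ≈ 0.991100
step 2 [2y] swap r/1=355/19556: DF=(1 − 355/19556·(0.991100))/(1+355/19556) = 1929/2000 ≈ 0.964500
step 3 [3y] bond c/1=7/200: DF=(523157/500000 − 7/200·(0.991100+0.964500))/(1+7/200) = 1181/1250 ≈ 0.944800
step 4 [4y] swap r/1=625/38379: DF=(1 − 625/38379·(0.991100+0.964500+0.944800))/(1+625/38379) = 15/16 ≈ 0.937500
step 5 [5y] zero: DF = P = 9029/10000 ≈ 0.902900
step 6 [6y] zero: DF = P = 2207/2500 ≈ 0.882800
step 7 [7y] swap r/1=1231/65005: DF=(1 − 1231/65005·(0.991100+0.964500+0.944800+0.937500+0.902900+0.882800))/(1+1231/65005) = 8769/10000 ≈ 0.876900

1 1 9911/10000
2 2 1929/2000
3 3 1181/1250
4 4 15/16
5 5 9029/10000
6 6 2207/2500
7 7 8769/10000
f(1y,3y) = ((9911/10000)/(1181/1250) − 1)/(2) = 463/18896 ≈ 2.4503%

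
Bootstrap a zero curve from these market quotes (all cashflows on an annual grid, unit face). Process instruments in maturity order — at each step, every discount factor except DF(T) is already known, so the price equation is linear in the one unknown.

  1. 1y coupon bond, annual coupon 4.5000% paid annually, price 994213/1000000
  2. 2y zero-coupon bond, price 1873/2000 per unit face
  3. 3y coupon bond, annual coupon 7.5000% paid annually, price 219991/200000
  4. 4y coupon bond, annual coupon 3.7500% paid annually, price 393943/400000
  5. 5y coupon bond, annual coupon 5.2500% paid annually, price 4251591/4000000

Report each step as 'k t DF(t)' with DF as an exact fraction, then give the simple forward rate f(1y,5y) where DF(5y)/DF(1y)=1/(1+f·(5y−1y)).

step 1 [1y] bond c/1=9/200: DF=(994213/1000000 − 9/200·(0))/(1+9/200) = 4757/5000 ≈ 0.951400
step 2 [2y] zero: DF = P = 1873/2000 ≈ 0.936500
step 3 [3y] bond c/1=3/40: DF=(219991/200000 − 3/40·(0.951400+0.936500))/(1+3/40) = 1783/2000 ≈ 0.891500
step 4 [4y] bond c/1=3/80: DF=(393943/400000 − 3/80·(0.951400+0.936500+0.891500))/(1+3/80) = 1061/1250 ≈ 0.848800
step 5 [5y] bond c/1=21/400: DF=(4251591/4000000 − 21/400·(0.951400+0.936500+0.891500+0.848800))/(1+21/400) = 8289/10000 ≈ 0.828900

1 1 4757/5000
2 2 1873/2000
3 3 1783/2000
4 4 1061/1250
5 5 8289/10000
f(1y,5y) = ((4757/5000)/(8289/10000) − 1)/(4) = 1225/33156 ≈ 3.6947%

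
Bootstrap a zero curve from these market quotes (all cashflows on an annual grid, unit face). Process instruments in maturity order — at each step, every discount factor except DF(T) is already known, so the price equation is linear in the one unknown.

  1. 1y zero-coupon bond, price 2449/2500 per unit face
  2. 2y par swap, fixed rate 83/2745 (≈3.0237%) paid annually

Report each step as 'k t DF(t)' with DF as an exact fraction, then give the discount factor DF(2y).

1 1 2449/2500
2 2 9419/10000
DF(2y) = 9419/10000 ≈ 0.941900

step 1 [1y] zero: DF = P = 2449/2500 ≈ 0.979600
step 2 [2y] swap r/1=83/2745: DF=(1 − 83/2745·(0.979600))/(1+83/2745) = 9419/10000 ≈ 0.941900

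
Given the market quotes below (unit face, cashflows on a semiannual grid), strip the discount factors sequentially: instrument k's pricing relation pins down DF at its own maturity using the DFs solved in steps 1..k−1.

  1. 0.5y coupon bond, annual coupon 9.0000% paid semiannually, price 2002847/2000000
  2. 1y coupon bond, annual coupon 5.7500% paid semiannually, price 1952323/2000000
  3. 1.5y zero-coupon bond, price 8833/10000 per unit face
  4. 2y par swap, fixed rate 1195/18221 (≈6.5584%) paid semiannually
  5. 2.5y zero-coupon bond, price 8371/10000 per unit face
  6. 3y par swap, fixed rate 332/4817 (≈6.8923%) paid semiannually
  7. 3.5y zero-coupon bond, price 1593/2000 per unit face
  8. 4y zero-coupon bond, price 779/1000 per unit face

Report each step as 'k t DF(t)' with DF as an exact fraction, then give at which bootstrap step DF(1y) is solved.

step 1 [0.5y] bond c/2=9/200: DF=(2002847/2000000 − 9/200·(0))/(1+9/200) = 9583/10000 ≈ 0.958300
step 2 [1y] bond c/2=23/800: DF=(1952323/2000000 − 23/800·(0.958300))/(1+23/800) = 9221/10000 ≈ 0.922100
step 3 [1.5y] zero: DF = P = 8833/10000 ≈ 0.883300
step 4 [2y] swap r/2=1195/36442: DF=(1 − 1195/36442·(0.958300+0.922100+0.883300))/(1+1195/36442) = 1761/2000 ≈ 0.880500
step 5 [2.5y] zero: DF = P = 8371/10000 ≈ 0.837100
step 6 [3y] swap r/2=166/4817: DF=(1 − 166/4817·(0.958300+0.922100+0.883300+0.880500+0.837100))/(1+166/4817) = 4087/5000 ≈ 0.817400
step 7 [3.5y] zero: DF = P = 1593/2000 ≈ 0.796500
step 8 [4y] zero: DF = P = 779/1000 ≈ 0.779000

1 1/2 9583/10000
2 1 9221/10000
3 3/2 8833/10000
4 2 1761/2000
5 5/2 8371/10000
6 3 4087/5000
7 7/2 1593/2000
8 4 779/1000
DF(1y) is solved at step 2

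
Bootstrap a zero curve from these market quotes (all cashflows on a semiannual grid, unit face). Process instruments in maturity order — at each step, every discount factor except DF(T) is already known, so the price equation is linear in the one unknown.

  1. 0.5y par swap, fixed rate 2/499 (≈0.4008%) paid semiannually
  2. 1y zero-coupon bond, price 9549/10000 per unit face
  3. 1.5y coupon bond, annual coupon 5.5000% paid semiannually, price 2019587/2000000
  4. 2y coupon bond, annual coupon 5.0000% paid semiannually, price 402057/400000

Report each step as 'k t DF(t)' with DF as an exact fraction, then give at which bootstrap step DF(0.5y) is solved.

1 1/2 499/500
2 1 9549/10000
3 3/2 1861/2000
4 2 9103/10000
DF(0.5y) is solved at step 1

step 1 [0.5y] swap r/2=1/499: DF=(1 − 1/499·(0))/(1+1/499) = 499/500 ≈ 0.998000
step 2 [1y] zero: DF = P = 9549/10000 ≈ 0.954900
step 3 [1.5y] bond c/2=11/400: DF=(2019587/2000000 − 11/400·(0.998000+0.954900))/(1+11/400) = 1861/2000 ≈ 0.930500
step 4 [2y] bond c/2=1/40: DF=(402057/400000 − 1/40·(0.998000+0.954900+0.930500))/(1+1/40) = 9103/10000 ≈ 0.910300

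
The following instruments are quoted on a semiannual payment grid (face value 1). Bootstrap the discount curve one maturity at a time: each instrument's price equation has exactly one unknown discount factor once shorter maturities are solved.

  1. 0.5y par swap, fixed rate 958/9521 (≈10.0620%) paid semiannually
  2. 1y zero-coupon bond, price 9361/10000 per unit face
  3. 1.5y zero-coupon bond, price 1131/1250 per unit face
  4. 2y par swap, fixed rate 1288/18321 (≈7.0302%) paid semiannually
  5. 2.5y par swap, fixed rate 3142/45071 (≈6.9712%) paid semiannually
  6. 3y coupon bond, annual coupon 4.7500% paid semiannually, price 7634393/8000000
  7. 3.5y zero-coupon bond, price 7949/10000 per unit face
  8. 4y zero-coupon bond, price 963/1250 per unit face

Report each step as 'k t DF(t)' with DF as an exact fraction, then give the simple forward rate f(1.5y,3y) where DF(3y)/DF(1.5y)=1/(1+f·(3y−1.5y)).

step 1 [0.5y] swap r/2=479/9521: DF=(1 − 479/9521·(0))/(1+479/9521) = 9521/10000 ≈ 0.952100
step 2 [1y] zero: DF = P = 9361/10000 ≈ 0.936100
step 3 [1.5y] zero: DF = P = 1131/1250 ≈ 0.904800
step 4 [2y] swap r/2=644/18321: DF=(1 − 644/18321·(0.952100+0.936100+0.904800))/(1+644/18321) = 1089/1250 ≈ 0.871200
step 5 [2.5y] swap r/2=1571/45071: DF=(1 − 1571/45071·(0.952100+0.936100+0.904800+0.871200))/(1+1571/45071) = 8429/10000 ≈ 0.842900
step 6 [3y] bond c/2=19/800: DF=(7634393/8000000 − 19/800·(0.952100+0.936100+0.904800+0.871200+0.842900))/(1+19/800) = 2069/2500 ≈ 0.827600
step 7 [3.5y] zero: DF = P = 7949/10000 ≈ 0.794900
step 8 [4y] zero: DF = P = 963/1250 ≈ 0.770400

1 1/2 9521/10000
2 1 9361/10000
3 3/2 1131/1250
4 2 1089/1250
5 5/2 8429/10000
6 3 2069/2500
7 7/2 7949/10000
8 4 963/1250
f(1.5y,3y) = ((1131/1250)/(2069/2500) − 1)/(3/2) = 386/6207 ≈ 6.2188%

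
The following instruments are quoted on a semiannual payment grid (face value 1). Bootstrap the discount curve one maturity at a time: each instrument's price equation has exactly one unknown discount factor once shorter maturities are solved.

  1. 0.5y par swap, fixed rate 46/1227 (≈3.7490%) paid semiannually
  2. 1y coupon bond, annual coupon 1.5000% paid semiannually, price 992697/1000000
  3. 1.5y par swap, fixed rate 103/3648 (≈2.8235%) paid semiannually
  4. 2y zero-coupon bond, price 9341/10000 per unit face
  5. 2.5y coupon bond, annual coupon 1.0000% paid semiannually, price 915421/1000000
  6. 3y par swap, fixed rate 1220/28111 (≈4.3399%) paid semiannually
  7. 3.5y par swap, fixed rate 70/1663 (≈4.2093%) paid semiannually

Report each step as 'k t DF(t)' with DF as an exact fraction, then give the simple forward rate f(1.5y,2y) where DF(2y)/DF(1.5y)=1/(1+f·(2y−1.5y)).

step 1 [0.5y] swap r/2=23/1227: DF=(1 − 23/1227·(0))/(1+23/1227) = 1227/1250 ≈ 0.981600
step 2 [1y] bond c/2=3/400: DF=(992697/1000000 − 3/400·(0.981600))/(1+3/400) = 489/500 ≈ 0.978000
step 3 [1.5y] swap r/2=103/7296: DF=(1 − 103/7296·(0.981600+0.978000))/(1+103/7296) = 2397/2500 ≈ 0.958800
step 4 [2y] zero: DF = P = 9341/10000 ≈ 0.934100
step 5 [2.5y] bond c/2=1/200: DF=(915421/1000000 − 1/200·(0.981600+0.978000+0.958800+0.934100))/(1+1/200) = 8917/10000 ≈ 0.891700
step 6 [3y] swap r/2=610/28111: DF=(1 − 610/28111·(0.981600+0.978000+0.958800+0.934100+0.891700))/(1+610/28111) = 439/500 ≈ 0.878000
step 7 [3.5y] swap r/2=35/1663: DF=(1 − 35/1663·(0.981600+0.978000+0.958800+0.934100+0.891700+0.878000))/(1+35/1663) = 1727/2000 ≈ 0.863500

1 1/2 1227/1250
2 1 489/500
3 3/2 2397/2500
4 2 9341/10000
5 5/2 8917/10000
6 3 439/500
7 7/2 1727/2000
f(1.5y,2y) = ((2397/2500)/(9341/10000) − 1)/(1/2) = 494/9341 ≈ 5.2885%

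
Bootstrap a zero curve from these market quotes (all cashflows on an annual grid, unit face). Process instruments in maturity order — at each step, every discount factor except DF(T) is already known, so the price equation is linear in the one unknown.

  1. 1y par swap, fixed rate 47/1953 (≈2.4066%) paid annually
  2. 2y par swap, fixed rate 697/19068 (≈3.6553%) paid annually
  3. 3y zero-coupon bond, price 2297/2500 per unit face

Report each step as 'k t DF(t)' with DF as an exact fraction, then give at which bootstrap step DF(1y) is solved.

step 1 [1y] swap r/1=47/1953: DF=(1 − 47/1953·(0))/(1+47/1953) = 1953/2000 ≈ 0.976500
step 2 [2y] swap r/1=697/19068: DF=(1 − 697/19068·(0.976500))/(1+697/19068) = 9303/10000 ≈ 0.930300
step 3 [3y] zero: DF = P = 2297/2500 ≈ 0.918800

1 1 1953/2000
2 2 9303/10000
3 3 2297/2500
DF(1y) is solved at step 1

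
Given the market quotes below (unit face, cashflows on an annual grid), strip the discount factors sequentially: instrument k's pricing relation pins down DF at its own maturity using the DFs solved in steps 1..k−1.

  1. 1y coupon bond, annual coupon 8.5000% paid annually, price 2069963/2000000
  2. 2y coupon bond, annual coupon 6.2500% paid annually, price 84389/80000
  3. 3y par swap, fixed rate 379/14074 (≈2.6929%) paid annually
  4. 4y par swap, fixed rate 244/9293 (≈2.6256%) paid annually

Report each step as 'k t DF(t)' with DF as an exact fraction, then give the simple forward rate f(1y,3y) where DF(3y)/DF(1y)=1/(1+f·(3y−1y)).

step 1 [1y] bond c/1=17/200: DF=(2069963/2000000 − 17/200·(0))/(1+17/200) = 9539/10000 ≈ 0.953900
step 2 [2y] bond c/1=1/16: DF=(84389/80000 − 1/16·(0.953900))/(1+1/16) = 9367/10000 ≈ 0.936700
step 3 [3y] swap r/1=379/14074: DF=(1 − 379/14074·(0.953900+0.936700))/(1+379/14074) = 4621/5000 ≈ 0.924200
step 4 [4y] swap r/1=244/9293: DF=(1 − 244/9293·(0.953900+0.936700+0.924200))/(1+244/9293) = 564/625 ≈ 0.902400

1 1 9539/10000
2 2 9367/10000
3 3 4621/5000
4 4 564/625
f(1y,3y) = ((9539/10000)/(4621/5000) − 1)/(2) = 297/18484 ≈ 1.6068%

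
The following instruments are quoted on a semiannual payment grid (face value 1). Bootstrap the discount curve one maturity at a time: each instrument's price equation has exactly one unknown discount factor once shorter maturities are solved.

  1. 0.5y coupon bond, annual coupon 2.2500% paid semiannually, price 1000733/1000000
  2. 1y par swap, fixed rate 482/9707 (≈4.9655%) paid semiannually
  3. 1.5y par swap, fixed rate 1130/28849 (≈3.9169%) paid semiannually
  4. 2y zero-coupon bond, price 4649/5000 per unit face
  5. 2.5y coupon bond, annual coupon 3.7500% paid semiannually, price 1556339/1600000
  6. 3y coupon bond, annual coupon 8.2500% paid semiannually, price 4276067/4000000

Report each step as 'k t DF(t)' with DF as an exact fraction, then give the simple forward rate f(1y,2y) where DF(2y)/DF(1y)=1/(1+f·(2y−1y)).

1 1/2 1237/1250
2 1 4759/5000
3 3/2 1887/2000
4 2 4649/5000
5 5/2 4423/5000
6 3 1681/2000
f(1y,2y) = ((4759/5000)/(4649/5000) − 1)/(1) = 110/4649 ≈ 2.3661%

step 1 [0.5y] bond c/2=9/800: DF=(1000733/1000000 − 9/800·(0))/(1+9/800) = 1237/1250 ≈ 0.989600
step 2 [1y] swap r/2=241/9707: DF=(1 − 241/9707·(0.989600))/(1+241/9707) = 4759/5000 ≈ 0.951800
step 3 [1.5y] swap r/2=565/28849: DF=(1 − 565/28849·(0.989600+0.951800))/(1+565/28849) = 1887/2000 ≈ 0.943500
step 4 [2y] zero: DF = P = 4649/5000 ≈ 0.929800
step 5 [2.5y] bond c/2=3/160: DF=(1556339/1600000 − 3/160·(0.989600+0.951800+0.943500+0.929800))/(1+3/160) = 4423/5000 ≈ 0.884600
step 6 [3y] bond c/2=33/800: DF=(4276067/4000000 − 33/800·(0.989600+0.951800+0.943500+0.929800+0.884600))/(1+33/800) = 1681/2000 ≈ 0.840500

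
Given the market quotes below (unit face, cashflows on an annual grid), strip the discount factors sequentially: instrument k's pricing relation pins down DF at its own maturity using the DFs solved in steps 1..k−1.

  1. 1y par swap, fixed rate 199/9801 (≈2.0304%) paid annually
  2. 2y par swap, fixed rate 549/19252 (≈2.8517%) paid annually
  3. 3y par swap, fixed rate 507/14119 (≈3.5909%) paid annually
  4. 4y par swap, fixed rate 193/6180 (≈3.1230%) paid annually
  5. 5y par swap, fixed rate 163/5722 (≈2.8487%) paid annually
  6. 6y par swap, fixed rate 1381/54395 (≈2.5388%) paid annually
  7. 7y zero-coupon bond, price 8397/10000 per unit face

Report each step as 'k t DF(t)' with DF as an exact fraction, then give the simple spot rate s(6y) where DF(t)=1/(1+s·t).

1 1 9801/10000
2 2 9451/10000
3 3 4493/5000
4 4 4421/5000
5 5 1087/1250
6 6 8619/10000
7 7 8397/10000
s(6y) = (1/(8619/10000) − 1)/(6) = 1381/51714 ≈ 2.6705%

step 1 [1y] swap r/1=199/9801: DF=(1 − 199/9801·(0))/(1+199/9801) = 9801/10000 ≈ 0.980100
step 2 [2y] swap r/1=549/19252: DF=(1 − 549/19252·(0.980100))/(1+549/19252) = 9451/10000 ≈ 0.945100
step 3 [3y] swap r/1=507/14119: DF=(1 − 507/14119·(0.980100+0.945100))/(1+507/14119) = 4493/5000 ≈ 0.898600
step 4 [4y] swap r/1=193/6180: DF=(1 − 193/6180·(0.980100+0.945100+0.898600))/(1+193/6180) = 4421/5000 ≈ 0.884200
step 5 [5y] swap r/1=163/5722: DF=(1 − 163/5722·(0.980100+0.945100+0.898600+0.884200))/(1+163/5722) = 1087/1250 ≈ 0.869600
step 6 [6y] swap r/1=1381/54395: DF=(1 − 1381/54395·(0.980100+0.945100+0.898600+0.884200+0.869600))/(1+1381/54395) = 8619/10000 ≈ 0.861900
step 7 [7y] zero: DF = P = 8397/10000 ≈ 0.839700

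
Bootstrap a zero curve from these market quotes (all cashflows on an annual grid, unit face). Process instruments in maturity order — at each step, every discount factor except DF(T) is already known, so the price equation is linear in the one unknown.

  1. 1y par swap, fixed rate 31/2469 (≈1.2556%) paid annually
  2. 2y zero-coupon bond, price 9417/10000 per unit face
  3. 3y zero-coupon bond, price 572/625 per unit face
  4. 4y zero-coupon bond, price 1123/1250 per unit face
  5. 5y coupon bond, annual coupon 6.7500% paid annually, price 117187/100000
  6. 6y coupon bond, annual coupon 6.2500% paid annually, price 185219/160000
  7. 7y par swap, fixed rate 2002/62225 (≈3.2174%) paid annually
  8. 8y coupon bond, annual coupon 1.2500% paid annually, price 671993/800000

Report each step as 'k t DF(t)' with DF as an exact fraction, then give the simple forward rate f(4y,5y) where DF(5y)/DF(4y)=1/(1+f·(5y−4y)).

step 1 [1y] swap r/1=31/2469: DF=(1 − 31/2469·(0))/(1+31/2469) = 2469/2500 ≈ 0.987600
step 2 [2y] zero: DF = P = 9417/10000 ≈ 0.941700
step 3 [3y] zero: DF = P = 572/625 ≈ 0.915200
step 4 [4y] zero: DF = P = 1123/1250 ≈ 0.898400
step 5 [5y] bond c/1=27/400: DF=(117187/100000 − 27/400·(0.987600+0.941700+0.915200+0.898400))/(1+27/400) = 8611/10000 ≈ 0.861100
step 6 [6y] bond c/1=1/16: DF=(185219/160000 − 1/16·(0.987600+0.941700+0.915200+0.898400+0.861100))/(1+1/16) = 8187/10000 ≈ 0.818700
step 7 [7y] swap r/1=2002/62225: DF=(1 − 2002/62225·(0.987600+0.941700+0.915200+0.898400+0.861100+0.818700))/(1+2002/62225) = 3999/5000 ≈ 0.799800
step 8 [8y] bond c/1=1/80: DF=(671993/800000 − 1/80·(0.987600+0.941700+0.915200+0.898400+0.861100+0.818700+0.799800))/(1+1/80) = 941/1250 ≈ 0.752800

1 1 2469/2500
2 2 9417/10000
3 3 572/625
4 4 1123/1250
5 5 8611/10000
6 6 8187/10000
7 7 3999/5000
8 8 941/1250
f(4y,5y) = ((1123/1250)/(8611/10000) − 1)/(1) = 373/8611 ≈ 4.3317%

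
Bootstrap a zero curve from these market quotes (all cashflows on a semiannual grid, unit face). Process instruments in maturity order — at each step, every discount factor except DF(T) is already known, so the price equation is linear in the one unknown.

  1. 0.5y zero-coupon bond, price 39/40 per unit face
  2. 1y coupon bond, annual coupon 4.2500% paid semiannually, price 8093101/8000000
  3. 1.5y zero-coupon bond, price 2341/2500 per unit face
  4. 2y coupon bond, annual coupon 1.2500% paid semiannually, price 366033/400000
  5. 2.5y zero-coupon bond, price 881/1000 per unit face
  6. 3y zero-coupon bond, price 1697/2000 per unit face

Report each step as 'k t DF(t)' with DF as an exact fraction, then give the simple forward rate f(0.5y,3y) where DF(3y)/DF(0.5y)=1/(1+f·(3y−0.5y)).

step 1 [0.5y] zero: DF = P = 39/40 ≈ 0.975000
step 2 [1y] bond c/2=17/800: DF=(8093101/8000000 − 17/800·(0.975000))/(1+17/800) = 9703/10000 ≈ 0.970300
step 3 [1.5y] zero: DF = P = 2341/2500 ≈ 0.936400
step 4 [2y] bond c/2=1/160: DF=(366033/400000 − 1/160·(0.975000+0.970300+0.936400))/(1+1/160) = 1783/2000 ≈ 0.891500
step 5 [2.5y] zero: DF = P = 881/1000 ≈ 0.881000
step 6 [3y] zero: DF = P = 1697/2000 ≈ 0.848500

1 1/2 39/40
2 1 9703/10000
3 3/2 2341/2500
4 2 1783/2000
5 5/2 881/1000
6 3 1697/2000
f(0.5y,3y) = ((39/40)/(1697/2000) − 1)/(5/2) = 506/8485 ≈ 5.9635%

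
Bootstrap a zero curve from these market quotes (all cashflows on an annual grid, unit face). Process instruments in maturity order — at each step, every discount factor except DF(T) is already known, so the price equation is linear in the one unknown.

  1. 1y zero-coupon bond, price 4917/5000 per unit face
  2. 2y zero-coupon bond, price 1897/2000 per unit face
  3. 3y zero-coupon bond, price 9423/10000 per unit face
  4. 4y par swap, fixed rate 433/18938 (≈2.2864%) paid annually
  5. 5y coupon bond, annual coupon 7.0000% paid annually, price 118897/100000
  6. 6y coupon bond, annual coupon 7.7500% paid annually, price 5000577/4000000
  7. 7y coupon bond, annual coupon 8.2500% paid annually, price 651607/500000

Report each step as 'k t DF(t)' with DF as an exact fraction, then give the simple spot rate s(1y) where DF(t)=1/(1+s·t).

1 1 4917/5000
2 2 1897/2000
3 3 9423/10000
4 4 4567/5000
5 5 4317/5000
6 6 8257/10000
7 7 1573/2000
s(1y) = (1/(4917/5000) − 1)/(1) = 83/4917 ≈ 1.6880%

step 1 [1y] zero: DF = P = 4917/5000 ≈ 0.983400
step 2 [2y] zero: DF = P = 1897/2000 ≈ 0.948500
step 3 [3y] zero: DF = P = 9423/10000 ≈ 0.942300
step 4 [4y] swap r/1=433/18938: DF=(1 − 433/18938·(0.983400+0.948500+0.942300))/(1+433/18938) = 4567/5000 ≈ 0.913400
step 5 [5y] bond c/1=7/100: DF=(118897/100000 − 7/100·(0.983400+0.948500+0.942300+0.913400))/(1+7/100) = 4317/5000 ≈ 0.863400
step 6 [6y] bond c/1=31/400: DF=(5000577/4000000 − 31/400·(0.983400+0.948500+0.942300+0.913400+0.863400))/(1+31/400) = 8257/10000 ≈ 0.825700
step 7 [7y] bond c/1=33/400: DF=(651607/500000 − 33/400·(0.983400+0.948500+0.942300+0.913400+0.863400+0.825700))/(1+33/400) = 1573/2000 ≈ 0.786500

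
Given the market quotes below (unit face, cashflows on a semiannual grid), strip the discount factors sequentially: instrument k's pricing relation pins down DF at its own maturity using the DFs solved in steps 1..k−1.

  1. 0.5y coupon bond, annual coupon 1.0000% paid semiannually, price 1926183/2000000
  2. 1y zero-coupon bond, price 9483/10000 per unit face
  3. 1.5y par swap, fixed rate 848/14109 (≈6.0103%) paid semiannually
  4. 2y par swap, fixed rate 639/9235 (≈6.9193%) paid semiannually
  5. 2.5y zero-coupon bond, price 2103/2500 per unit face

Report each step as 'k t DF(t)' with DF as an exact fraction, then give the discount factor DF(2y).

1 1/2 9583/10000
2 1 9483/10000
3 3/2 572/625
4 2 4361/5000
5 5/2 2103/2500
DF(2y) = 4361/5000 ≈ 0.872200

step 1 [0.5y] bond c/2=1/200: DF=(1926183/2000000 − 1/200·(0))/(1+1/200) = 9583/10000 ≈ 0.958300
step 2 [1y] zero: DF = P = 9483/10000 ≈ 0.948300
step 3 [1.5y] swap r/2=424/14109: DF=(1 − 424/14109·(0.958300+0.948300))/(1+424/14109) = 572/625 ≈ 0.915200
step 4 [2y] swap r/2=639/18470: DF=(1 − 639/18470·(0.958300+0.948300+0.915200))/(1+639/18470) = 4361/5000 ≈ 0.872200
step 5 [2.5y] zero: DF = P = 2103/2500 ≈ 0.841200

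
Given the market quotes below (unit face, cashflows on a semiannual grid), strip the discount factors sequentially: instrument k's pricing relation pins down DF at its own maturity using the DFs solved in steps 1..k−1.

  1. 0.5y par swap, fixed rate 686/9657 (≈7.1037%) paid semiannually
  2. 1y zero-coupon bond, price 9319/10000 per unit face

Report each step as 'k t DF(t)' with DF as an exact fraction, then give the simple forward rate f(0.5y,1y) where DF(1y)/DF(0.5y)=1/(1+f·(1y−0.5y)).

1 1/2 9657/10000
2 1 9319/10000
f(0.5y,1y) = ((9657/10000)/(9319/10000) − 1)/(1/2) = 676/9319 ≈ 7.2540%

step 1 [0.5y] swap r/2=343/9657: DF=(1 − 343/9657·(0))/(1+343/9657) = 9657/10000 ≈ 0.965700
step 2 [1y] zero: DF = P = 9319/10000 ≈ 0.931900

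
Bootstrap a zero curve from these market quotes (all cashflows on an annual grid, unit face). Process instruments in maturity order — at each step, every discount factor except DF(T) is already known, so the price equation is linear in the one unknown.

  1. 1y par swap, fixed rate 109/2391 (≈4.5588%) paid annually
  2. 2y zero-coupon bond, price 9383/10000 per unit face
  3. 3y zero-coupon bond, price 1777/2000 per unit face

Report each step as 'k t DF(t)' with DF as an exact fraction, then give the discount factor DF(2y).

1 1 2391/2500
2 2 9383/10000
3 3 1777/2000
DF(2y) = 9383/10000 ≈ 0.938300

step 1 [1y] swap r/1=109/2391: DF=(1 − 109/2391·(0))/(1+109/2391) = 2391/2500 ≈ 0.956400
step 2 [2y] zero: DF = P = 9383/10000 ≈ 0.938300
step 3 [3y] zero: DF = P = 1777/2000 ≈ 0.888500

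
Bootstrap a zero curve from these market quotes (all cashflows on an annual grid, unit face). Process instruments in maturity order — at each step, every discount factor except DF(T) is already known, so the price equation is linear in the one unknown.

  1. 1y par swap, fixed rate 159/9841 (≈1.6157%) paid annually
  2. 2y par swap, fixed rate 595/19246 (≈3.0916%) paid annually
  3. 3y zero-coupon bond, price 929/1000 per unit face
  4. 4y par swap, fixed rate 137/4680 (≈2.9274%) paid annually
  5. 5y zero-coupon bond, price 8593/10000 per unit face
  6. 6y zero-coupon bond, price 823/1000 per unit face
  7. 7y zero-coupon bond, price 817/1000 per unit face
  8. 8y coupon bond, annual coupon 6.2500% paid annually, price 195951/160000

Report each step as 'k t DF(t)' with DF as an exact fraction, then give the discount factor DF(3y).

1 1 9841/10000
2 2 1881/2000
3 3 929/1000
4 4 1113/1250
5 5 8593/10000
6 6 823/1000
7 7 817/1000
8 8 3927/5000
DF(3y) = 929/1000 ≈ 0.929000

step 1 [1y] swap r/1=159/9841: DF=(1 − 159/9841·(0))/(1+159/9841) = 9841/10000 ≈ 0.984100
step 2 [2y] swap r/1=595/19246: DF=(1 − 595/19246·(0.984100))/(1+595/19246) = 1881/2000 ≈ 0.940500
step 3 [3y] zero: DF = P = 929/1000 ≈ 0.929000
step 4 [4y] swap r/1=137/4680: DF=(1 − 137/4680·(0.984100+0.940500+0.929000))/(1+137/4680) = 1113/1250 ≈ 0.890400
step 5 [5y] zero: DF = P = 8593/10000 ≈ 0.859300
step 6 [6y] zero: DF = P = 823/1000 ≈ 0.823000
step 7 [7y] zero: DF = P = 817/1000 ≈ 0.817000
step 8 [8y] bond c/1=1/16: DF=(195951/160000 − 1/16·(0.984100+0.940500+0.929000+0.890400+0.859300+0.823000+0.817000))/(1+1/16) = 3927/5000 ≈ 0.785400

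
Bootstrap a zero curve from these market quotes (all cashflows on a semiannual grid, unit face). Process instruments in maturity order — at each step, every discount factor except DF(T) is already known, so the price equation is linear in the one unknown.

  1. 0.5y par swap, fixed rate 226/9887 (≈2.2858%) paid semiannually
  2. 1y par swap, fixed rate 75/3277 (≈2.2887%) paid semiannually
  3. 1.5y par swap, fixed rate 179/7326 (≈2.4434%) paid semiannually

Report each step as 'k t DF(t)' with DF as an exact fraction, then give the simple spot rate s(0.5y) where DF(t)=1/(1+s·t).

step 1 [0.5y] swap r/2=113/9887: DF=(1 − 113/9887·(0))/(1+113/9887) = 9887/10000 ≈ 0.988700
step 2 [1y] swap r/2=75/6554: DF=(1 − 75/6554·(0.988700))/(1+75/6554) = 391/400 ≈ 0.977500
step 3 [1.5y] swap r/2=179/14652: DF=(1 − 179/14652·(0.988700+0.977500))/(1+179/14652) = 4821/5000 ≈ 0.964200

1 1/2 9887/10000
2 1 391/400
3 3/2 4821/5000
s(0.5y) = (1/(9887/10000) − 1)/(1/2) = 226/9887 ≈ 2.2858%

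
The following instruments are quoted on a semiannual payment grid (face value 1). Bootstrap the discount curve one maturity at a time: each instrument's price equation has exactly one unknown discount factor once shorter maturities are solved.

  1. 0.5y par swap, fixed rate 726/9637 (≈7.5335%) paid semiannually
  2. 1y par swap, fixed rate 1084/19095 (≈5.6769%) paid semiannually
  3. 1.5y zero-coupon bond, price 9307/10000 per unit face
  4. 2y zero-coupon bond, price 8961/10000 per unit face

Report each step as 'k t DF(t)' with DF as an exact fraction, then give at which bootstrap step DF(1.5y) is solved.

1 1/2 9637/10000
2 1 4729/5000
3 3/2 9307/10000
4 2 8961/10000
DF(1.5y) is solved at step 3

step 1 [0.5y] swap r/2=363/9637: DF=(1 − 363/9637·(0))/(1+363/9637) = 9637/10000 ≈ 0.963700
step 2 [1y] swap r/2=542/19095: DF=(1 − 542/19095·(0.963700))/(1+542/19095) = 4729/5000 ≈ 0.945800
step 3 [1.5y] zero: DF = P = 9307/10000 ≈ 0.930700
step 4 [2y] zero: DF = P = 8961/10000 ≈ 0.896100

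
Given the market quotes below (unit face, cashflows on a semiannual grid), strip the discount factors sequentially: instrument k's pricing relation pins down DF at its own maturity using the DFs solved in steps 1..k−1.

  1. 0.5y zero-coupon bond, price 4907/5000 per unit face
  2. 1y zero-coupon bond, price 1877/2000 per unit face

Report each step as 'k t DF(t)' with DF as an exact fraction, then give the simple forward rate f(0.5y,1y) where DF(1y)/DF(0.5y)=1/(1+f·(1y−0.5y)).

1 1/2 4907/5000
2 1 1877/2000
f(0.5y,1y) = ((4907/5000)/(1877/2000) − 1)/(1/2) = 858/9385 ≈ 9.1422%

step 1 [0.5y] zero: DF = P = 4907/5000 ≈ 0.981400
step 2 [1y] zero: DF = P = 1877/2000 ≈ 0.938500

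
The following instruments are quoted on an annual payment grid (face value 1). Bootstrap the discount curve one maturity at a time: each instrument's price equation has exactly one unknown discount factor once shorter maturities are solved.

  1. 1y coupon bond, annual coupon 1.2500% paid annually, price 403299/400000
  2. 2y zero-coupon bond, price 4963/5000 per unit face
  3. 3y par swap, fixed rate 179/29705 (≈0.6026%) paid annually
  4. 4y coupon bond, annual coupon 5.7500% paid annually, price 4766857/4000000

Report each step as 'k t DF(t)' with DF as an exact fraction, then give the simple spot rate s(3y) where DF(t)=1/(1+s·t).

1 1 4979/5000
2 2 4963/5000
3 3 9821/10000
4 4 4827/5000
s(3y) = (1/(9821/10000) − 1)/(3) = 179/29463 ≈ 0.6075%

step 1 [1y] bond c/1=1/80: DF=(403299/400000 − 1/80·(0))/(1+1/80) = 4979/5000 ≈ 0.995800
step 2 [2y] zero: DF = P = 4963/5000 ≈ 0.992600
step 3 [3y] swap r/1=179/29705: DF=(1 − 179/29705·(0.995800+0.992600))/(1+179/29705) = 9821/10000 ≈ 0.982100
step 4 [4y] bond c/1=23/400: DF=(4766857/4000000 − 23/400·(0.995800+0.992600+0.982100))/(1+23/400) = 4827/5000 ≈ 0.965400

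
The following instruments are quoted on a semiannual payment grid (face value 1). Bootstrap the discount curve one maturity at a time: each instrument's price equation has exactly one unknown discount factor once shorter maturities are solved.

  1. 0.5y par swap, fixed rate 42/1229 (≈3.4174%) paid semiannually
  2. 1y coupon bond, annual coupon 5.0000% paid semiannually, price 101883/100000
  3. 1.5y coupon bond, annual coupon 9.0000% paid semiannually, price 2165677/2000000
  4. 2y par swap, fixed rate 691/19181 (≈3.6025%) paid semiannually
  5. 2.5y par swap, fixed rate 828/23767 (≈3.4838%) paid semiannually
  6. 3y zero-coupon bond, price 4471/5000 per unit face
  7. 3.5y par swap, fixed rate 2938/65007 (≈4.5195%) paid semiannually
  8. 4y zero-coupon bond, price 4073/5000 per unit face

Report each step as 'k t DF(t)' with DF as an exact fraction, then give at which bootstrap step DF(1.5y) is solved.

step 1 [0.5y] swap r/2=21/1229: DF=(1 − 21/1229·(0))/(1+21/1229) = 1229/1250 ≈ 0.983200
step 2 [1y] bond c/2=1/40: DF=(101883/100000 − 1/40·(0.983200))/(1+1/40) = 97/100 ≈ 0.970000
step 3 [1.5y] bond c/2=9/200: DF=(2165677/2000000 − 9/200·(0.983200+0.970000))/(1+9/200) = 9521/10000 ≈ 0.952100
step 4 [2y] swap r/2=691/38362: DF=(1 − 691/38362·(0.983200+0.970000+0.952100))/(1+691/38362) = 9309/10000 ≈ 0.930900
step 5 [2.5y] swap r/2=414/23767: DF=(1 − 414/23767·(0.983200+0.970000+0.952100+0.930900))/(1+414/23767) = 2293/2500 ≈ 0.917200
step 6 [3y] zero: DF = P = 4471/5000 ≈ 0.894200
step 7 [3.5y] swap r/2=1469/65007: DF=(1 − 1469/65007·(0.983200+0.970000+0.952100+0.930900+0.917200+0.894200))/(1+1469/65007) = 8531/10000 ≈ 0.853100
step 8 [4y] zero: DF = P = 4073/5000 ≈ 0.814600

1 1/2 1229/1250
2 1 97/100
3 3/2 9521/10000
4 2 9309/10000
5 5/2 2293/2500
6 3 4471/5000
7 7/2 8531/10000
8 4 4073/5000
DF(1.5y) is solved at step 3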